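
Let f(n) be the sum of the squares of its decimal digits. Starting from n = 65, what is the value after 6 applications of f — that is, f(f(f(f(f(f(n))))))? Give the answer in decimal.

65 → 6² + 5² = 36 + 25 = 61
61 → 6² + 1² = 36 + 1 = 37
37 → 3² + 7² = 9 + 49 = 58
58 → 5² + 8² = 25 + 64 = 89
89 → 8² + 9² = 64 + 81 = 145
145 → 1² + 4² + 5² = 1 + 16 + 25 = 42

42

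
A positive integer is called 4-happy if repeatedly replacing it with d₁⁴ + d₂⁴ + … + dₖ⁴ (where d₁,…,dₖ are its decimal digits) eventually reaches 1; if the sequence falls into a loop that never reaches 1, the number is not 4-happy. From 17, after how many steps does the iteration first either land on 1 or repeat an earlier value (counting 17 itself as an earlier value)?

4

17 → 1⁴ + 7⁴ = 2402
2402 → 2⁴ + 4⁴ + 0⁴ + 2⁴ = 288
288 → 2⁴ + 8⁴ + 8⁴ = 8208
8208 → 8⁴ + 2⁴ + 0⁴ + 8⁴ = 8208  — 8208 repeats.
That took 4 steps.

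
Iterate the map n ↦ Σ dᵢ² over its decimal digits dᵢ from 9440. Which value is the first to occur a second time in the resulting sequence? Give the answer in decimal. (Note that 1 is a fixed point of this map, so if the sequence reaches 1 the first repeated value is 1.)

9440 → 9² + 4² + 4² + 0² = 113
113 → 1² + 1² + 3² = 11
11 → 1² + 1² = 2
2 → 2² = 4
4 → 4² = 16
16 → 1² + 6² = 37
37 → 3² + 7² = 58
58 → 5² + 8² = 89
89 → 8² + 9² = 145
145 → 1² + 4² + 5² = 42
42 → 4² + 2² = 20
20 → 2² + 0² = 4  — 4 already appeared earlier.

4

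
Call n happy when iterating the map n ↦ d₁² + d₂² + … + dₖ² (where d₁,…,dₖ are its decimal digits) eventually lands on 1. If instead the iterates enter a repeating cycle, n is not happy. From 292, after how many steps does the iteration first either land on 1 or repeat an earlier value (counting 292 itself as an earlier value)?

9

292 → 2² + 9² + 2² = 4 + 81 + 4 = 89
89 → 8² + 9² = 64 + 81 = 145
145 → 1² + 4² + 5² = 1 + 16 + 25 = 42
42 → 4² + 2² = 16 + 4 = 20
20 → 2² + 0² = 4 + 0 = 4
4 → 4² = 16
16 → 1² + 6² = 1 + 36 = 37
37 → 3² + 7² = 9 + 49 = 58
58 → 5² + 8² = 25 + 64 = 89  — 89 repeats.
That took 9 steps.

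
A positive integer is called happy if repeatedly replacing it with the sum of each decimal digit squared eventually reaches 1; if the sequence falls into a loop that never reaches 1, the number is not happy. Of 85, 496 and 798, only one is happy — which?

85: 85 → 89 → 145 → 42 → 20 → 4 → 16 → 37 → 58 → 89  — repeats 89 (not happy)
496: 496 → 133 → 19 → 82 → 68 → 100 → 1  — reaches 1 (happy)
798: 798 → 194 → 98 → 145 → 42 → 20 → 4 → 16 → 37 → 58 → 89 → 145  — repeats 145 (not happy)

496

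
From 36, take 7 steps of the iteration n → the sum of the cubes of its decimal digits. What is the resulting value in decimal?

153

36 → 3³ + 6³ = 243
243 → 2³ + 4³ + 3³ = 99
99 → 9³ + 9³ = 1458
1458 → 1³ + 4³ + 5³ + 8³ = 702
702 → 7³ + 0³ + 2³ = 351
351 → 3³ + 5³ + 1³ = 153
153 → 1³ + 5³ + 3³ = 153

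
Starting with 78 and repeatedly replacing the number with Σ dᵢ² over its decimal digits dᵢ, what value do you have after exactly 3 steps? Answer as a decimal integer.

78 → 113
113 → 11
11 → 2

2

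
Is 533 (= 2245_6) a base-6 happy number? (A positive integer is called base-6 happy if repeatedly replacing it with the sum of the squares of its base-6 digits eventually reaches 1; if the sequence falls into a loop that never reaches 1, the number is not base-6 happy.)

533 = (2,2,4,5)_6 → 2² + 2² + 4² + 5² = 4 + 4 + 16 + 25 = 49
49 = (1,2,1)_6 → 1² + 2² + 1² = 1 + 4 + 1 = 6
6 = (1,0)_6 → 1² + 0² = 1 + 0 = 1  — reached 1.

base-6 happy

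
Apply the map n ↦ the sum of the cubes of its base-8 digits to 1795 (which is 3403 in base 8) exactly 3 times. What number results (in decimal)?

1795 = (3,4,0,3)_8 → 3³ + 4³ + 0³ + 3³ = 27 + 64 + 0 + 27 = 118
118 = (1,6,6)_8 → 1³ + 6³ + 6³ = 1 + 216 + 216 = 433
433 = (6,6,1)_8 → 6³ + 6³ + 1³ = 216 + 216 + 1 = 433

433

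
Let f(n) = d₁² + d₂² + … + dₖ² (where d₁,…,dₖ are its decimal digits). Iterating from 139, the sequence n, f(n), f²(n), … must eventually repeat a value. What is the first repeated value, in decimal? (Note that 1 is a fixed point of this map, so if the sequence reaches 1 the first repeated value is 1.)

1

139 → 91
91 → 82
82 → 68
68 → 100
100 → 1  — reached the fixed point 1.
1 → 1, so 1 is the first repeated value.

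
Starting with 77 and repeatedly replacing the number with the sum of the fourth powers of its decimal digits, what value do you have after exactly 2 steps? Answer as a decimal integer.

77 → 4802
4802 → 4368

4368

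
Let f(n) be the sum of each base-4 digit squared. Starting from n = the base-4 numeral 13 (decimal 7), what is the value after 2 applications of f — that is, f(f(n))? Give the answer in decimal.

7 = (1,3)_4 → 1² + 3² = 1 + 9 = 10
10 = (2,2)_4 → 2² + 2² = 4 + 4 = 8

8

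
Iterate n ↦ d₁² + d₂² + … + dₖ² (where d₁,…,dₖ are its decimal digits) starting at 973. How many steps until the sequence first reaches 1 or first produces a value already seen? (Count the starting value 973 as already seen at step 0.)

973 → 9² + 7² + 3² = 139
139 → 1² + 3² + 9² = 91
91 → 9² + 1² = 82
82 → 8² + 2² = 68
68 → 6² + 8² = 100
100 → 1² + 0² + 0² = 1  — reached 1.
That took 6 steps.

6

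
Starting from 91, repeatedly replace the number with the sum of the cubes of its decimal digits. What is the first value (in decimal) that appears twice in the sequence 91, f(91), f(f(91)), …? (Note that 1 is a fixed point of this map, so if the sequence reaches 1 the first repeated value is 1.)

91 → 9³ + 1³ = 729 + 1 = 730
730 → 7³ + 3³ + 0³ = 343 + 27 + 0 = 370
370 → 3³ + 7³ + 0³ = 27 + 343 + 0 = 370  — 370 already appeared earlier.

370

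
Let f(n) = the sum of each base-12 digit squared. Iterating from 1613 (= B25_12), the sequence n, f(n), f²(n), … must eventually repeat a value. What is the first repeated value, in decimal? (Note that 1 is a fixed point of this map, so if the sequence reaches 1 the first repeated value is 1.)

1613 = (11,2,5)_12 → 11² + 2² + 5² = 150
150 = (1,0,6)_12 → 1² + 0² + 6² = 37
37 = (3,1)_12 → 3² + 1² = 10
10 = (10)_12 → 10² = 100
100 = (8,4)_12 → 8² + 4² = 80
80 = (6,8)_12 → 6² + 8² = 100  — 100 already appeared earlier.

100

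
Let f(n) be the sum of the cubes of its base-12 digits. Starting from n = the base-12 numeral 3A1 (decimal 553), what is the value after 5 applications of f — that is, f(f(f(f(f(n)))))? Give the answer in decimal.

1

553 = (3,10,1)_12 → 3³ + 10³ + 1³ = 27 + 1000 + 1 = 1028
1028 = (7,1,8)_12 → 7³ + 1³ + 8³ = 343 + 1 + 512 = 856
856 = (5,11,4)_12 → 5³ + 11³ + 4³ = 125 + 1331 + 64 = 1520
1520 = (10,6,8)_12 → 10³ + 6³ + 8³ = 1000 + 216 + 512 = 1728
1728 = (1,0,0,0)_12 → 1³ + 0³ + 0³ + 0³ = 1 + 0 + 0 + 0 = 1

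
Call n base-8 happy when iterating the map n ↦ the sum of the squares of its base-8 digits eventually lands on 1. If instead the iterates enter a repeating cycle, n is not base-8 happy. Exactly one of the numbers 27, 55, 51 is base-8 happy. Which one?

27

27: 27 → 18 → 8 → 1  — reaches 1 (base-8 happy)
55: 55 → 85 → 30 → 45 → 50 → 40 → 25 → 10 → 5 → 25  — repeats 25 (not base-8 happy)
51: 51 → 45 → 50 → 40 → 25 → 10 → 5 → 25  — repeats 25 (not base-8 happy)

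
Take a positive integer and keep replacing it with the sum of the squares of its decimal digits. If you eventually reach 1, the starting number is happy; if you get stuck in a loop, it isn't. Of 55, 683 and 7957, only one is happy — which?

683

55: 55 → 50 → 25 → 29 → 85 → 89 → 145 → 42 → 20 → 4 → 16 → 37 → 58 → 89  — repeats 89 (not happy)
683: 683 → 109 → 82 → 68 → 100 → 1  — reaches 1 (happy)
7957: 7957 → 204 → 20 → 4 → 16 → 37 → 58 → 89 → 145 → 42 → 20  — repeats 20 (not happy)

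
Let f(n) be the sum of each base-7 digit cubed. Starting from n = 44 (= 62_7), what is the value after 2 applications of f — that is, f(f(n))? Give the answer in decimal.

44 = (6,2)_7 → 6³ + 2³ = 216 + 8 = 224
224 = (4,4,0)_7 → 4³ + 4³ + 0³ = 64 + 64 + 0 = 128

128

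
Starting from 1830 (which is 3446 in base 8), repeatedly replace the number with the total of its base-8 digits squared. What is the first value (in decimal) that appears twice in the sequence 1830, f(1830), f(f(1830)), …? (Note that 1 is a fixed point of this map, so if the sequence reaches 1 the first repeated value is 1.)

1830 = (3,4,4,6)_8 → 77
77 = (1,1,5)_8 → 27
27 = (3,3)_8 → 18
18 = (2,2)_8 → 8
8 = (1,0)_8 → 1  — reached the fixed point 1.
1 → 1, so 1 is the first repeated value.

1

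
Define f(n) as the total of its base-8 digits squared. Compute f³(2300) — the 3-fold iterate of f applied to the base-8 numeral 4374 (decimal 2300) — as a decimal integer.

2300 = (4,3,7,4)_8 → 90
90 = (1,3,2)_8 → 14
14 = (1,6)_8 → 37

37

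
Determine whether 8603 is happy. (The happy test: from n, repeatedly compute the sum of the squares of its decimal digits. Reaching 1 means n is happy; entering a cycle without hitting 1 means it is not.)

happy

8603 → 109
109 → 82
82 → 68
68 → 100
100 → 1  — reached 1.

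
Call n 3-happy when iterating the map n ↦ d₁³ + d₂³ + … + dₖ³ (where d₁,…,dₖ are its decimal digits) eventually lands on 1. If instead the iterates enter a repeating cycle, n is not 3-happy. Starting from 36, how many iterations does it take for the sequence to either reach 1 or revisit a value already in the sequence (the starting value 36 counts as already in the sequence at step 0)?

7

36 → 3³ + 6³ = 243
243 → 2³ + 4³ + 3³ = 99
99 → 9³ + 9³ = 1458
1458 → 1³ + 4³ + 5³ + 8³ = 702
702 → 7³ + 0³ + 2³ = 351
351 → 3³ + 5³ + 1³ = 153
153 → 1³ + 5³ + 3³ = 153  — 153 repeats.
That took 7 steps.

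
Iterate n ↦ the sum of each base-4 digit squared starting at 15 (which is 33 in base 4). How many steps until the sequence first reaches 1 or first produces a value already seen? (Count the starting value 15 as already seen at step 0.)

15 = (3,3)_4 → 3² + 3² = 9 + 9 = 18
18 = (1,0,2)_4 → 1² + 0² + 2² = 1 + 0 + 4 = 5
5 = (1,1)_4 → 1² + 1² = 1 + 1 = 2
2 = (2)_4 → 2² = 4
4 = (1,0)_4 → 1² + 0² = 1 + 0 = 1  — reached 1.
That took 5 steps.

5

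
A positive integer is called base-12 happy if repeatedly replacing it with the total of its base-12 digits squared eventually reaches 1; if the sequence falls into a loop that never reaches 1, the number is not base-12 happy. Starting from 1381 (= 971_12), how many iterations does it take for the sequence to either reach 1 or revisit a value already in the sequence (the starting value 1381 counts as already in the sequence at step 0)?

5

1381 = (9,7,1)_12 → 9² + 7² + 1² = 81 + 49 + 1 = 131
131 = (10,11)_12 → 10² + 11² = 100 + 121 = 221
221 = (1,6,5)_12 → 1² + 6² + 5² = 1 + 36 + 25 = 62
62 = (5,2)_12 → 5² + 2² = 25 + 4 = 29
29 = (2,5)_12 → 2² + 5² = 4 + 25 = 29  — 29 repeats.
That took 5 steps.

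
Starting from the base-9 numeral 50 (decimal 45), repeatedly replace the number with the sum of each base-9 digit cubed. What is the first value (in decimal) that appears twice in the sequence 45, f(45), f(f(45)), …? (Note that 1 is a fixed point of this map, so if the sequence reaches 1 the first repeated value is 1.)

1

45 = (5,0)_9 → 5³ + 0³ = 125
125 = (1,4,8)_9 → 1³ + 4³ + 8³ = 577
577 = (7,1,1)_9 → 7³ + 1³ + 1³ = 345
345 = (4,2,3)_9 → 4³ + 2³ + 3³ = 99
99 = (1,2,0)_9 → 1³ + 2³ + 0³ = 9
9 = (1,0)_9 → 1³ + 0³ = 1  — reached the fixed point 1.
1 → 1, so 1 is the first repeated value.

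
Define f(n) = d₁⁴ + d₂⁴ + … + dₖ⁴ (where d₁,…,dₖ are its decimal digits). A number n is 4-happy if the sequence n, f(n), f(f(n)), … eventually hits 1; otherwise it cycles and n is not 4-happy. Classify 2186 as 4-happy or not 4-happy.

2186 → 2⁴ + 1⁴ + 8⁴ + 6⁴ = 16 + 1 + 4096 + 1296 = 5409
5409 → 5⁴ + 4⁴ + 0⁴ + 9⁴ = 625 + 256 + 0 + 6561 = 7442
7442 → 7⁴ + 4⁴ + 4⁴ + 2⁴ = 2401 + 256 + 256 + 16 = 2929
2929 → 2⁴ + 9⁴ + 2⁴ + 9⁴ = 16 + 6561 + 16 + 6561 = 13154
13154 → 1⁴ + 3⁴ + 1⁴ + 5⁴ + 4⁴ = 1 + 81 + 1 + 625 + 256 = 964
964 → 9⁴ + 6⁴ + 4⁴ = 6561 + 1296 + 256 = 8113
8113 → 8⁴ + 1⁴ + 1⁴ + 3⁴ = 4096 + 1 + 1 + 81 = 4179
4179 → 4⁴ + 1⁴ + 7⁴ + 9⁴ = 256 + 1 + 2401 + 6561 = 9219
9219 → 9⁴ + 2⁴ + 1⁴ + 9⁴ = 6561 + 16 + 1 + 6561 = 13139
13139 → 1⁴ + 3⁴ + 1⁴ + 3⁴ + 9⁴ = 1 + 81 + 1 + 81 + 6561 = 6725
6725 → 6⁴ + 7⁴ + 2⁴ + 5⁴ = 1296 + 2401 + 16 + 625 = 4338
4338 → 4⁴ + 3⁴ + 3⁴ + 8⁴ = 256 + 81 + 81 + 4096 = 4514
4514 → 4⁴ + 5⁴ + 1⁴ + 4⁴ = 256 + 625 + 1 + 256 = 1138
1138 → 1⁴ + 1⁴ + 3⁴ + 8⁴ = 1 + 1 + 81 + 4096 = 4179  — 4179 already seen; the sequence cycles without reaching 1.

not 4-happy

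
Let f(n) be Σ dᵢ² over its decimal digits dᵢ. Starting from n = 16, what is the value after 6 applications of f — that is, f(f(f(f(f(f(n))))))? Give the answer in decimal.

16 → 1² + 6² = 1 + 36 = 37
37 → 3² + 7² = 9 + 49 = 58
58 → 5² + 8² = 25 + 64 = 89
89 → 8² + 9² = 64 + 81 = 145
145 → 1² + 4² + 5² = 1 + 16 + 25 = 42
42 → 4² + 2² = 16 + 4 = 20

20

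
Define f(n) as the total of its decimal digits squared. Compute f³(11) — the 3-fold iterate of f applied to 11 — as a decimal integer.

11 → 1² + 1² = 2
2 → 2² = 4
4 → 4² = 16

16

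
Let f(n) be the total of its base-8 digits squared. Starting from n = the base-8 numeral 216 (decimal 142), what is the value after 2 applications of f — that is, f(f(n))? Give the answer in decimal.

142 = (2,1,6)_8 → 2² + 1² + 6² = 4 + 1 + 36 = 41
41 = (5,1)_8 → 5² + 1² = 25 + 1 = 26

26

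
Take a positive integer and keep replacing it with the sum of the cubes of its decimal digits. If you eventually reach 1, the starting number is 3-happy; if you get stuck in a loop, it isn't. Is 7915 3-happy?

3-happy

7915 → 1198
1198 → 1243
1243 → 100
100 → 1  — reached 1.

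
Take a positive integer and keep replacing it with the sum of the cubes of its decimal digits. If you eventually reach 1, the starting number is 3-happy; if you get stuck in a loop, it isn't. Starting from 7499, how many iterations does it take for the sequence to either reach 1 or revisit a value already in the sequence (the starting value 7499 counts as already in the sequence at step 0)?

12

7499 → 7³ + 4³ + 9³ + 9³ = 1865
1865 → 1³ + 8³ + 6³ + 5³ = 854
854 → 8³ + 5³ + 4³ = 701
701 → 7³ + 0³ + 1³ = 344
344 → 3³ + 4³ + 4³ = 155
155 → 1³ + 5³ + 5³ = 251
251 → 2³ + 5³ + 1³ = 134
134 → 1³ + 3³ + 4³ = 92
92 → 9³ + 2³ = 737
737 → 7³ + 3³ + 7³ = 713
713 → 7³ + 1³ + 3³ = 371
371 → 3³ + 7³ + 1³ = 371  — 371 repeats.
That took 12 steps.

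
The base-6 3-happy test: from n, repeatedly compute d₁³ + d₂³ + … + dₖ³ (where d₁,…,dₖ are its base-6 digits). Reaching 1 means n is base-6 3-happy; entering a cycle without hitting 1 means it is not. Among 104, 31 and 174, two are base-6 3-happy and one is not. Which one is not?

31

104: 104 → 141 → 179 → 314 → 81 → 36 → 1  — reaches 1 (base-6 3-happy)
31: 31 → 126 → 54 → 28 → 128 → 62 → 73 → 9 → 28  — repeats 28 (not base-6 3-happy)
174: 174 → 189 → 153 → 92 → 43 → 3 → 27 → 91 → 36 → 1  — reaches 1 (base-6 3-happy)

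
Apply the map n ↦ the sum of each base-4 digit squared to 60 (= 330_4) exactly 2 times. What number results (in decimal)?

5

60 = (3,3,0)_4 → 3² + 3² + 0² = 9 + 9 + 0 = 18
18 = (1,0,2)_4 → 1² + 0² + 2² = 1 + 0 + 4 = 5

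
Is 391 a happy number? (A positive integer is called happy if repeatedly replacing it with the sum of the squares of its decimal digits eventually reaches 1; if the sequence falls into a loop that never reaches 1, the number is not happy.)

391 → 3² + 9² + 1² = 91
91 → 9² + 1² = 82
82 → 8² + 2² = 68
68 → 6² + 8² = 100
100 → 1² + 0² + 0² = 1  — reached 1.

happy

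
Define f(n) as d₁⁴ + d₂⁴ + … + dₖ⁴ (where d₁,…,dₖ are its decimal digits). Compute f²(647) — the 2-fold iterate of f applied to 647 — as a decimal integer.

7348

647 → 6⁴ + 4⁴ + 7⁴ = 3953
3953 → 3⁴ + 9⁴ + 5⁴ + 3⁴ = 7348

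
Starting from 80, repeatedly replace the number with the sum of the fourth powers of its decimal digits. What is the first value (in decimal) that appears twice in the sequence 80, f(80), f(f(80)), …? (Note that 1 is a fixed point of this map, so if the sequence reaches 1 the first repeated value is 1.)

4179

80 → 8⁴ + 0⁴ = 4096 + 0 = 4096
4096 → 4⁴ + 0⁴ + 9⁴ + 6⁴ = 256 + 0 + 6561 + 1296 = 8113
8113 → 8⁴ + 1⁴ + 1⁴ + 3⁴ = 4096 + 1 + 1 + 81 = 4179
4179 → 4⁴ + 1⁴ + 7⁴ + 9⁴ = 256 + 1 + 2401 + 6561 = 9219
9219 → 9⁴ + 2⁴ + 1⁴ + 9⁴ = 6561 + 16 + 1 + 6561 = 13139
13139 → 1⁴ + 3⁴ + 1⁴ + 3⁴ + 9⁴ = 1 + 81 + 1 + 81 + 6561 = 6725
6725 → 6⁴ + 7⁴ + 2⁴ + 5⁴ = 1296 + 2401 + 16 + 625 = 4338
4338 → 4⁴ + 3⁴ + 3⁴ + 8⁴ = 256 + 81 + 81 + 4096 = 4514
4514 → 4⁴ + 5⁴ + 1⁴ + 4⁴ = 256 + 625 + 1 + 256 = 1138
1138 → 1⁴ + 1⁴ + 3⁴ + 8⁴ = 1 + 1 + 81 + 4096 = 4179  — 4179 already appeared earlier.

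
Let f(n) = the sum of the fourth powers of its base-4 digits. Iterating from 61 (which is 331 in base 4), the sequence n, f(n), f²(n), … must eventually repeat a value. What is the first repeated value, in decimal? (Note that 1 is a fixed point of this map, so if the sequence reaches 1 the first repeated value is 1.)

61 = (3,3,1)_4 → 163
163 = (2,2,0,3)_4 → 113
113 = (1,3,0,1)_4 → 83
83 = (1,1,0,3)_4 → 83  — 83 already appeared earlier.

83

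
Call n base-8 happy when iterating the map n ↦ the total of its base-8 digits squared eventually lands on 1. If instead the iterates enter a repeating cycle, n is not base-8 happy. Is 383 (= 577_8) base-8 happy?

383 = (5,7,7)_8 → 5² + 7² + 7² = 25 + 49 + 49 = 123
123 = (1,7,3)_8 → 1² + 7² + 3² = 1 + 49 + 9 = 59
59 = (7,3)_8 → 7² + 3² = 49 + 9 = 58
58 = (7,2)_8 → 7² + 2² = 49 + 4 = 53
53 = (6,5)_8 → 6² + 5² = 36 + 25 = 61
61 = (7,5)_8 → 7² + 5² = 49 + 25 = 74
74 = (1,1,2)_8 → 1² + 1² + 2² = 1 + 1 + 4 = 6
6 = (6)_8 → 6² = 36
36 = (4,4)_8 → 4² + 4² = 16 + 16 = 32
32 = (4,0)_8 → 4² + 0² = 16 + 0 = 16
16 = (2,0)_8 → 2² + 0² = 4 + 0 = 4
4 = (4)_8 → 4² = 16  — 16 already seen; the sequence cycles without reaching 1.

not base-8 happy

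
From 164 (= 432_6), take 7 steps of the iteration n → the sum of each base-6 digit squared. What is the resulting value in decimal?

164 = (4,3,2)_6 → 4² + 3² + 2² = 29
29 = (4,5)_6 → 4² + 5² = 41
41 = (1,0,5)_6 → 1² + 0² + 5² = 26
26 = (4,2)_6 → 4² + 2² = 20
20 = (3,2)_6 → 3² + 2² = 13
13 = (2,1)_6 → 2² + 1² = 5
5 = (5)_6 → 5² = 25

25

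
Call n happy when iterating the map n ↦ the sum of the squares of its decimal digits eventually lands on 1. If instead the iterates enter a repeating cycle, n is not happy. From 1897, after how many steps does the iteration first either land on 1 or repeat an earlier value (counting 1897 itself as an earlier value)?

15

1897 → 1² + 8² + 9² + 7² = 1 + 64 + 81 + 49 = 195
195 → 1² + 9² + 5² = 1 + 81 + 25 = 107
107 → 1² + 0² + 7² = 1 + 0 + 49 = 50
50 → 5² + 0² = 25 + 0 = 25
25 → 2² + 5² = 4 + 25 = 29
29 → 2² + 9² = 4 + 81 = 85
85 → 8² + 5² = 64 + 25 = 89
89 → 8² + 9² = 64 + 81 = 145
145 → 1² + 4² + 5² = 1 + 16 + 25 = 42
42 → 4² + 2² = 16 + 4 = 20
20 → 2² + 0² = 4 + 0 = 4
4 → 4² = 16
16 → 1² + 6² = 1 + 36 = 37
37 → 3² + 7² = 9 + 49 = 58
58 → 5² + 8² = 25 + 64 = 89  — 89 repeats.
That took 15 steps.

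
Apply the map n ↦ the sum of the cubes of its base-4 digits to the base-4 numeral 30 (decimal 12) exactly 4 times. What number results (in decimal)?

9

12 = (3,0)_4 → 27
27 = (1,2,3)_4 → 36
36 = (2,1,0)_4 → 9
9 = (2,1)_4 → 9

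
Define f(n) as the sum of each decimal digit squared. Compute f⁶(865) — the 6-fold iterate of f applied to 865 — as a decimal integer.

865 → 8² + 6² + 5² = 64 + 36 + 25 = 125
125 → 1² + 2² + 5² = 1 + 4 + 25 = 30
30 → 3² + 0² = 9 + 0 = 9
9 → 9² = 81
81 → 8² + 1² = 64 + 1 = 65
65 → 6² + 5² = 36 + 25 = 61

61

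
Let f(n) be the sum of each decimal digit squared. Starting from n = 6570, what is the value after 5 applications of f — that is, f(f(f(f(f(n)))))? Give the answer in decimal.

6570 → 6² + 5² + 7² + 0² = 110
110 → 1² + 1² + 0² = 2
2 → 2² = 4
4 → 4² = 16
16 → 1² + 6² = 37

37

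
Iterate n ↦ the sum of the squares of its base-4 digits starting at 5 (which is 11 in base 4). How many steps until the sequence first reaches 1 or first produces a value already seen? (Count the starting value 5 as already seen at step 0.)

5 = (1,1)_4 → 1² + 1² = 1 + 1 = 2
2 = (2)_4 → 2² = 4
4 = (1,0)_4 → 1² + 0² = 1 + 0 = 1  — reached 1.
That took 3 steps.

3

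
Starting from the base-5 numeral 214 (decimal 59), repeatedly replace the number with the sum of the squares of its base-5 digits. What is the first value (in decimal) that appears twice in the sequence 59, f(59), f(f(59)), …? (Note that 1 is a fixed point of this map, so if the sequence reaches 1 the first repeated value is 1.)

13

59 = (2,1,4)_5 → 2² + 1² + 4² = 21
21 = (4,1)_5 → 4² + 1² = 17
17 = (3,2)_5 → 3² + 2² = 13
13 = (2,3)_5 → 2² + 3² = 13  — 13 already appeared earlier.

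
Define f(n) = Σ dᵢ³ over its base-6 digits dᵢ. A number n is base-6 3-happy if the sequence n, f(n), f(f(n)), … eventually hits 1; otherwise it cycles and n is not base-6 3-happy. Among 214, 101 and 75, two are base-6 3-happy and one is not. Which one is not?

214: 214 → 314 → 81 → 36 → 1  — reaches 1 (base-6 3-happy)
101: 101 → 197 → 258 → 3 → 27 → 91 → 36 → 1  — reaches 1 (base-6 3-happy)
75: 75 → 35 → 250 → 190 → 190  — repeats 190 (not base-6 3-happy)

75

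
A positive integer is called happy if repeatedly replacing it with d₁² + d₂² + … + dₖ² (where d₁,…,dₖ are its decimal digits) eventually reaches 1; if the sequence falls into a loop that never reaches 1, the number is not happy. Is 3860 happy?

3860 → 3² + 8² + 6² + 0² = 109
109 → 1² + 0² + 9² = 82
82 → 8² + 2² = 68
68 → 6² + 8² = 100
100 → 1² + 0² + 0² = 1  — reached 1.

happy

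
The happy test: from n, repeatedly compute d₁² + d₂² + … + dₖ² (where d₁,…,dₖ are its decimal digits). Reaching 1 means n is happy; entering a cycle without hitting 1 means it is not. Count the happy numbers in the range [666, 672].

1

666: 666 → 108 → 65 → 61 → 37 → 58 → 89 → 145 → 42 → 20 → 4 → 16 → 37  (repeats 37)
667: 667 → 121 → 6 → 36 → 45 → 41 → 17 → 50 → 25 → 29 → 85 → 89 → 145 → 42 → 20 → 4 → 16 → 37 → 58 → 89  (repeats 89)
668: 668 → 136 → 46 → 52 → 29 → 85 → 89 → 145 → 42 → 20 → 4 → 16 → 37 → 58 → 89  (repeats 89)
669: 669 → 153 → 35 → 34 → 25 → 29 → 85 → 89 → 145 → 42 → 20 → 4 → 16 → 37 → 58 → 89  (repeats 89)
670: 670 → 85 → 89 → 145 → 42 → 20 → 4 → 16 → 37 → 58 → 89  (repeats 89)
671: 671 → 86 → 100 → 1  (reaches 1)
672: 672 → 89 → 145 → 42 → 20 → 4 → 16 → 37 → 58 → 89  (repeats 89)
happy: 671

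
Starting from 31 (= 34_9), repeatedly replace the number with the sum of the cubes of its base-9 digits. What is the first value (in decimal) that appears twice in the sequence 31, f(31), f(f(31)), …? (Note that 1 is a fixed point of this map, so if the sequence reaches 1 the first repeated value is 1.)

27

31 = (3,4)_9 → 91
91 = (1,1,1)_9 → 3
3 = (3)_9 → 27
27 = (3,0)_9 → 27  — 27 already appeared earlier.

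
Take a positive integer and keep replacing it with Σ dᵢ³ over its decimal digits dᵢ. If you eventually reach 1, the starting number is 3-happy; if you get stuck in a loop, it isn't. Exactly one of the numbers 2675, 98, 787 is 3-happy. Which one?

2675: 2675 → 692 → 953 → 881 → 1025 → 134 → 92 → 737 → 713 → 371 → 371  — repeats 371 (not 3-happy)
98: 98 → 1241 → 74 → 407 → 407  — repeats 407 (not 3-happy)
787: 787 → 1198 → 1243 → 100 → 1  — reaches 1 (3-happy)

787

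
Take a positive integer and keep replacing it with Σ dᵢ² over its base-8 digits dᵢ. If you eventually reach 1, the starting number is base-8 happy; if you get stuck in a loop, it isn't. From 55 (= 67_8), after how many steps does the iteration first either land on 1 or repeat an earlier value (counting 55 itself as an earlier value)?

9

55 = (6,7)_8 → 6² + 7² = 85
85 = (1,2,5)_8 → 1² + 2² + 5² = 30
30 = (3,6)_8 → 3² + 6² = 45
45 = (5,5)_8 → 5² + 5² = 50
50 = (6,2)_8 → 6² + 2² = 40
40 = (5,0)_8 → 5² + 0² = 25
25 = (3,1)_8 → 3² + 1² = 10
10 = (1,2)_8 → 1² + 2² = 5
5 = (5)_8 → 5² = 25  — 25 repeats.
That took 9 steps.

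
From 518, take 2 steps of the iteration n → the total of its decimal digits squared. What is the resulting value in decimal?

518 → 5² + 1² + 8² = 90
90 → 9² + 0² = 81

81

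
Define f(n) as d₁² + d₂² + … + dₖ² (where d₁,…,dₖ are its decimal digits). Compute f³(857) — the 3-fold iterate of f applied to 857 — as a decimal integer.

857 → 8² + 5² + 7² = 64 + 25 + 49 = 138
138 → 1² + 3² + 8² = 1 + 9 + 64 = 74
74 → 7² + 4² = 49 + 16 = 65

65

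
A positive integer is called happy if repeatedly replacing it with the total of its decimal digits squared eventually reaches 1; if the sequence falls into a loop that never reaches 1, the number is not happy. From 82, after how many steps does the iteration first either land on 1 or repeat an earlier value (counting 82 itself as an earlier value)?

3

82 → 8² + 2² = 64 + 4 = 68
68 → 6² + 8² = 36 + 64 = 100
100 → 1² + 0² + 0² = 1 + 0 + 0 = 1  — reached 1.
That took 3 steps.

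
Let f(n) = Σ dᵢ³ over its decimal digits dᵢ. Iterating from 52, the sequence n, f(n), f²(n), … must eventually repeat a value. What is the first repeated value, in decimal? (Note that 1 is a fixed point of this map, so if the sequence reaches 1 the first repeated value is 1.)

52 → 5³ + 2³ = 125 + 8 = 133
133 → 1³ + 3³ + 3³ = 1 + 27 + 27 = 55
55 → 5³ + 5³ = 125 + 125 = 250
250 → 2³ + 5³ + 0³ = 8 + 125 + 0 = 133  — 133 already appeared earlier.

133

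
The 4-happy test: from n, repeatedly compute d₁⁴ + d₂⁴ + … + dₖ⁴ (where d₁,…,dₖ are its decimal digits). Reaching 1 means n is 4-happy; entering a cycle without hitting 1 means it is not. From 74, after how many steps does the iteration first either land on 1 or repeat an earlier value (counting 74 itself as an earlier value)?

9

74 → 7⁴ + 4⁴ = 2401 + 256 = 2657
2657 → 2⁴ + 6⁴ + 5⁴ + 7⁴ = 16 + 1296 + 625 + 2401 = 4338
4338 → 4⁴ + 3⁴ + 3⁴ + 8⁴ = 256 + 81 + 81 + 4096 = 4514
4514 → 4⁴ + 5⁴ + 1⁴ + 4⁴ = 256 + 625 + 1 + 256 = 1138
1138 → 1⁴ + 1⁴ + 3⁴ + 8⁴ = 1 + 1 + 81 + 4096 = 4179
4179 → 4⁴ + 1⁴ + 7⁴ + 9⁴ = 256 + 1 + 2401 + 6561 = 9219
9219 → 9⁴ + 2⁴ + 1⁴ + 9⁴ = 6561 + 16 + 1 + 6561 = 13139
13139 → 1⁴ + 3⁴ + 1⁴ + 3⁴ + 9⁴ = 1 + 81 + 1 + 81 + 6561 = 6725
6725 → 6⁴ + 7⁴ + 2⁴ + 5⁴ = 1296 + 2401 + 16 + 625 = 4338  — 4338 repeats.
That took 9 steps.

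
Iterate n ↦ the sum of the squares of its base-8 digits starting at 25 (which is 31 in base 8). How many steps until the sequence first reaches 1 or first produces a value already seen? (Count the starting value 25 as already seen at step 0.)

25 = (3,1)_8 → 3² + 1² = 10
10 = (1,2)_8 → 1² + 2² = 5
5 = (5)_8 → 5² = 25  — 25 repeats.
That took 3 steps.

3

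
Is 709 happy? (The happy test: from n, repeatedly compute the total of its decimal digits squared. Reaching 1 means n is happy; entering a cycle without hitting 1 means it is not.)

happy

709 → 7² + 0² + 9² = 49 + 0 + 81 = 130
130 → 1² + 3² + 0² = 1 + 9 + 0 = 10
10 → 1² + 0² = 1 + 0 = 1  — reached 1.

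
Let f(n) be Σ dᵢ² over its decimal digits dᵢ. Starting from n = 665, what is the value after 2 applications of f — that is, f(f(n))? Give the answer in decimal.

665 → 97
97 → 130

130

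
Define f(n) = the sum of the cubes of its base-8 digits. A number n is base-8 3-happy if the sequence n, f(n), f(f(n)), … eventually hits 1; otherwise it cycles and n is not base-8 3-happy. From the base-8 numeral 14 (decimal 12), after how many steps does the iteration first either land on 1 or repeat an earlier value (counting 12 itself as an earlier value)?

12 = (1,4)_8 → 1³ + 4³ = 1 + 64 = 65
65 = (1,0,1)_8 → 1³ + 0³ + 1³ = 1 + 0 + 1 = 2
2 = (2)_8 → 2³ = 8
8 = (1,0)_8 → 1³ + 0³ = 1 + 0 = 1  — reached 1.
That took 4 steps.

4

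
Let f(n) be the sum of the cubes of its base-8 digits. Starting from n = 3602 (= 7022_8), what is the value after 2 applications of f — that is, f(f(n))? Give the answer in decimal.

532

3602 = (7,0,2,2)_8 → 7³ + 0³ + 2³ + 2³ = 359
359 = (5,4,7)_8 → 5³ + 4³ + 7³ = 532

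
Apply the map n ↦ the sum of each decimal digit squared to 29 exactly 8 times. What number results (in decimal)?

29 → 2² + 9² = 4 + 81 = 85
85 → 8² + 5² = 64 + 25 = 89
89 → 8² + 9² = 64 + 81 = 145
145 → 1² + 4² + 5² = 1 + 16 + 25 = 42
42 → 4² + 2² = 16 + 4 = 20
20 → 2² + 0² = 4 + 0 = 4
4 → 4² = 16
16 → 1² + 6² = 1 + 36 = 37

37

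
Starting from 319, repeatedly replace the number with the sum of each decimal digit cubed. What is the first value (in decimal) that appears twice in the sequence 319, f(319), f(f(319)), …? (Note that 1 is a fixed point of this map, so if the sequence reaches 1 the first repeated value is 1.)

319 → 757
757 → 811
811 → 514
514 → 190
190 → 730
730 → 370
370 → 370  — 370 already appeared earlier.

370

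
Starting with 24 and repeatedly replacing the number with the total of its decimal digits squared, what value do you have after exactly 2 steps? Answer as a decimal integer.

24 → 2² + 4² = 20
20 → 2² + 0² = 4

4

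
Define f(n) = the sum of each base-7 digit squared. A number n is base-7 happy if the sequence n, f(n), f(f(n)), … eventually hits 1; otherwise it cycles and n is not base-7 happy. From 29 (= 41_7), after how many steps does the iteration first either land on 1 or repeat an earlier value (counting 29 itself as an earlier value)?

29 = (4,1)_7 → 4² + 1² = 17
17 = (2,3)_7 → 2² + 3² = 13
13 = (1,6)_7 → 1² + 6² = 37
37 = (5,2)_7 → 5² + 2² = 29  — 29 repeats.
That took 4 steps.

4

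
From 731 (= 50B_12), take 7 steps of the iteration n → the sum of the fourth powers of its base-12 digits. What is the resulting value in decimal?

731 = (5,0,11)_12 → 5⁴ + 0⁴ + 11⁴ = 15266
15266 = (8,10,0,2)_12 → 8⁴ + 10⁴ + 0⁴ + 2⁴ = 14112
14112 = (8,2,0,0)_12 → 8⁴ + 2⁴ + 0⁴ + 0⁴ = 4112
4112 = (2,4,6,8)_12 → 2⁴ + 4⁴ + 6⁴ + 8⁴ = 5664
5664 = (3,3,4,0)_12 → 3⁴ + 3⁴ + 4⁴ + 0⁴ = 418
418 = (2,10,10)_12 → 2⁴ + 10⁴ + 10⁴ = 20016
20016 = (11,7,0,0)_12 → 11⁴ + 7⁴ + 0⁴ + 0⁴ = 17042

17042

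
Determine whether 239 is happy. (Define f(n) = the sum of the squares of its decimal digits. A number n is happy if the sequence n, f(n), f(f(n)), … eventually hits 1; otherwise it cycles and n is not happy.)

happy

239 → 2² + 3² + 9² = 4 + 9 + 81 = 94
94 → 9² + 4² = 81 + 16 = 97
97 → 9² + 7² = 81 + 49 = 130
130 → 1² + 3² + 0² = 1 + 9 + 0 = 10
10 → 1² + 0² = 1 + 0 = 1  — reached 1.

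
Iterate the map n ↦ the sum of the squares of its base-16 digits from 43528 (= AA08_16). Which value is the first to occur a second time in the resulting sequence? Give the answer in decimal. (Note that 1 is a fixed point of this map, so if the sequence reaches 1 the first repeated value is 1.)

1

43528 = (10,10,0,8)_16 → 10² + 10² + 0² + 8² = 100 + 100 + 0 + 64 = 264
264 = (1,0,8)_16 → 1² + 0² + 8² = 1 + 0 + 64 = 65
65 = (4,1)_16 → 4² + 1² = 16 + 1 = 17
17 = (1,1)_16 → 1² + 1² = 1 + 1 = 2
2 = (2)_16 → 2² = 4
4 = (4)_16 → 4² = 16
16 = (1,0)_16 → 1² + 0² = 1 + 0 = 1  — reached the fixed point 1.
1 → 1, so 1 is the first repeated value.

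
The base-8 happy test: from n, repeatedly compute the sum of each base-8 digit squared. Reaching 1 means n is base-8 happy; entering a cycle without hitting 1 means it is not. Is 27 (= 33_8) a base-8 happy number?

27 = (3,3)_8 → 3² + 3² = 9 + 9 = 18
18 = (2,2)_8 → 2² + 2² = 4 + 4 = 8
8 = (1,0)_8 → 1² + 0² = 1 + 0 = 1  — reached 1.

base-8 happy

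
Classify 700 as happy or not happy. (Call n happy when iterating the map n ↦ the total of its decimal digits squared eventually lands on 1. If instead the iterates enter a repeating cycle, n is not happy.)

happy

700 → 7² + 0² + 0² = 49 + 0 + 0 = 49
49 → 4² + 9² = 16 + 81 = 97
97 → 9² + 7² = 81 + 49 = 130
130 → 1² + 3² + 0² = 1 + 9 + 0 = 10
10 → 1² + 0² = 1 + 0 = 1  — reached 1.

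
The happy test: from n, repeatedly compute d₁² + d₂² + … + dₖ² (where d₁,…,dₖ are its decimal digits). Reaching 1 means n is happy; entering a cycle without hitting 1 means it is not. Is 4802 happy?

not happy

4802 → 4² + 8² + 0² + 2² = 16 + 64 + 0 + 4 = 84
84 → 8² + 4² = 64 + 16 = 80
80 → 8² + 0² = 64 + 0 = 64
64 → 6² + 4² = 36 + 16 = 52
52 → 5² + 2² = 25 + 4 = 29
29 → 2² + 9² = 4 + 81 = 85
85 → 8² + 5² = 64 + 25 = 89
89 → 8² + 9² = 64 + 81 = 145
145 → 1² + 4² + 5² = 1 + 16 + 25 = 42
42 → 4² + 2² = 16 + 4 = 20
20 → 2² + 0² = 4 + 0 = 4
4 → 4² = 16
16 → 1² + 6² = 1 + 36 = 37
37 → 3² + 7² = 9 + 49 = 58
58 → 5² + 8² = 25 + 64 = 89  — 89 already seen; the sequence cycles without reaching 1.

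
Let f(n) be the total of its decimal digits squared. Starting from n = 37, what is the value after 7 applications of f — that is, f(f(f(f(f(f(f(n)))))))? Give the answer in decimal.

16

37 → 3² + 7² = 58
58 → 5² + 8² = 89
89 → 8² + 9² = 145
145 → 1² + 4² + 5² = 42
42 → 4² + 2² = 20
20 → 2² + 0² = 4
4 → 4² = 16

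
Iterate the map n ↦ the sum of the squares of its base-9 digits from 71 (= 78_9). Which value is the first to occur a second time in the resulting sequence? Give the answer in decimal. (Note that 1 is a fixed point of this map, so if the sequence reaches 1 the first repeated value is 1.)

71 = (7,8)_9 → 7² + 8² = 49 + 64 = 113
113 = (1,3,5)_9 → 1² + 3² + 5² = 1 + 9 + 25 = 35
35 = (3,8)_9 → 3² + 8² = 9 + 64 = 73
73 = (8,1)_9 → 8² + 1² = 64 + 1 = 65
65 = (7,2)_9 → 7² + 2² = 49 + 4 = 53
53 = (5,8)_9 → 5² + 8² = 25 + 64 = 89
89 = (1,0,8)_9 → 1² + 0² + 8² = 1 + 0 + 64 = 65  — 65 already appeared earlier.

65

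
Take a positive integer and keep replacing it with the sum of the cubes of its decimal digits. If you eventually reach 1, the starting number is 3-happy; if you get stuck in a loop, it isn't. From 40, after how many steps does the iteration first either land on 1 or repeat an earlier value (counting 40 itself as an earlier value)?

40 → 4³ + 0³ = 64 + 0 = 64
64 → 6³ + 4³ = 216 + 64 = 280
280 → 2³ + 8³ + 0³ = 8 + 512 + 0 = 520
520 → 5³ + 2³ + 0³ = 125 + 8 + 0 = 133
133 → 1³ + 3³ + 3³ = 1 + 27 + 27 = 55
55 → 5³ + 5³ = 125 + 125 = 250
250 → 2³ + 5³ + 0³ = 8 + 125 + 0 = 133  — 133 repeats.
That took 7 steps.

7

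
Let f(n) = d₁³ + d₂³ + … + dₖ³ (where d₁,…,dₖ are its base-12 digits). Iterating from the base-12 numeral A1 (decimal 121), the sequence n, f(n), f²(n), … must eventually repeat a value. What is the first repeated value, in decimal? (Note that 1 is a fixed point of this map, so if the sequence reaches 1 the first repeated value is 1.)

1001

121 = (10,1)_12 → 10³ + 1³ = 1001
1001 = (6,11,5)_12 → 6³ + 11³ + 5³ = 1672
1672 = (11,7,4)_12 → 11³ + 7³ + 4³ = 1738
1738 = (1,0,0,10)_12 → 1³ + 0³ + 0³ + 10³ = 1001  — 1001 already appeared earlier.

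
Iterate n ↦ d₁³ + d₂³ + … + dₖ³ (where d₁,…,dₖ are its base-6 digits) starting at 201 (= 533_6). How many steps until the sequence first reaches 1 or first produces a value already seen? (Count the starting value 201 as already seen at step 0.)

201 = (5,3,3)_6 → 5³ + 3³ + 3³ = 125 + 27 + 27 = 179
179 = (4,5,5)_6 → 4³ + 5³ + 5³ = 64 + 125 + 125 = 314
314 = (1,2,4,2)_6 → 1³ + 2³ + 4³ + 2³ = 1 + 8 + 64 + 8 = 81
81 = (2,1,3)_6 → 2³ + 1³ + 3³ = 8 + 1 + 27 = 36
36 = (1,0,0)_6 → 1³ + 0³ + 0³ = 1 + 0 + 0 = 1  — reached 1.
That took 5 steps.

5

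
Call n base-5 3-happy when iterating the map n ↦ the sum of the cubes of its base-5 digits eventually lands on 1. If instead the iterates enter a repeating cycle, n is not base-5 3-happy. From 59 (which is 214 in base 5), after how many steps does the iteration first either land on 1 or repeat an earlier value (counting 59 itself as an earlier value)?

59 = (2,1,4)_5 → 2³ + 1³ + 4³ = 8 + 1 + 64 = 73
73 = (2,4,3)_5 → 2³ + 4³ + 3³ = 8 + 64 + 27 = 99
99 = (3,4,4)_5 → 3³ + 4³ + 4³ = 27 + 64 + 64 = 155
155 = (1,1,1,0)_5 → 1³ + 1³ + 1³ + 0³ = 1 + 1 + 1 + 0 = 3
3 = (3)_5 → 3³ = 27
27 = (1,0,2)_5 → 1³ + 0³ + 2³ = 1 + 0 + 8 = 9
9 = (1,4)_5 → 1³ + 4³ = 1 + 64 = 65
65 = (2,3,0)_5 → 2³ + 3³ + 0³ = 8 + 27 + 0 = 35
35 = (1,2,0)_5 → 1³ + 2³ + 0³ = 1 + 8 + 0 = 9  — 9 repeats.
That took 9 steps.

9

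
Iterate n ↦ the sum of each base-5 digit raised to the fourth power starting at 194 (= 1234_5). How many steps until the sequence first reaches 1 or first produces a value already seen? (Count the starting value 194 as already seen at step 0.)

194 = (1,2,3,4)_5 → 1⁴ + 2⁴ + 3⁴ + 4⁴ = 354
354 = (2,4,0,4)_5 → 2⁴ + 4⁴ + 0⁴ + 4⁴ = 528
528 = (4,1,0,3)_5 → 4⁴ + 1⁴ + 0⁴ + 3⁴ = 338
338 = (2,3,2,3)_5 → 2⁴ + 3⁴ + 2⁴ + 3⁴ = 194  — 194 repeats.
That took 4 steps.

4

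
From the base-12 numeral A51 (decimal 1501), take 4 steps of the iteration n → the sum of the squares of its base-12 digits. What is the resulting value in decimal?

146

1501 = (10,5,1)_12 → 10² + 5² + 1² = 126
126 = (10,6)_12 → 10² + 6² = 136
136 = (11,4)_12 → 11² + 4² = 137
137 = (11,5)_12 → 11² + 5² = 146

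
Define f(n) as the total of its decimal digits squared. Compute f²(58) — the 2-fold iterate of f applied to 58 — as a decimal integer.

58 → 5² + 8² = 25 + 64 = 89
89 → 8² + 9² = 64 + 81 = 145

145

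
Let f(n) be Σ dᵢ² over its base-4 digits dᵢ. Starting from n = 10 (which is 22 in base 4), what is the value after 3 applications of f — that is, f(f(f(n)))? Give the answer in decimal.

1

10 = (2,2)_4 → 8
8 = (2,0)_4 → 4
4 = (1,0)_4 → 1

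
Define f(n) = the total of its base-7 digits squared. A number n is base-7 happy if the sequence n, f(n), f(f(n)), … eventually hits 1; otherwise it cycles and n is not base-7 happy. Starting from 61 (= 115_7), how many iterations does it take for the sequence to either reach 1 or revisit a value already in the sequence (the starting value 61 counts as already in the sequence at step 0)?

61 = (1,1,5)_7 → 1² + 1² + 5² = 1 + 1 + 25 = 27
27 = (3,6)_7 → 3² + 6² = 9 + 36 = 45
45 = (6,3)_7 → 6² + 3² = 36 + 9 = 45  — 45 repeats.
That took 3 steps.

3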